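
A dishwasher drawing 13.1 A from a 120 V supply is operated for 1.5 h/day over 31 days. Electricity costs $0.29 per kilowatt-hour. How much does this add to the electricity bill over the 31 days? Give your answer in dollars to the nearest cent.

Power = 13.1 A × 120 V = 1572 W = 1.572 kW
Runtime = 1.5 h/day × 31 days = 46.5 h
Energy = 1.572 kW × 46.5 h = 73.098 kWh
Cost = 73.098 kWh × $0.29/kWh = $21.20

$21.20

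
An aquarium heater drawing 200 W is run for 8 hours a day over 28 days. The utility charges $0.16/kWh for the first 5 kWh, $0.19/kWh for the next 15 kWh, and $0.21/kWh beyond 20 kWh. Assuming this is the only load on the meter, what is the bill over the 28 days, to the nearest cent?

$8.86

Runtime = 8 h/day × 28 days = 224 h
Energy = 0.2 kW × 224 h = 44.8 kWh
Tier 1 (0–5 kWh): 5 × $0.16 = $0.8
Tier 2 (5–20 kWh): 15 × $0.19 = $2.85
Above 20 kWh: 24.8 × $0.21 = $5.208
Bill = $8.86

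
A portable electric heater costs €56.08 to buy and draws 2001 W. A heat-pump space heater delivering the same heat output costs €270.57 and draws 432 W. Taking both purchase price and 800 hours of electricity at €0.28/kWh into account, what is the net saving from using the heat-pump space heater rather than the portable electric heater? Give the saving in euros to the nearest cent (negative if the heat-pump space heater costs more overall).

€136.97

portable electric heater: €56.08 + (2001/1000) kW × 800 h × €0.28 = €56.08 + €448.224 = €504.304
heat-pump space heater: €270.57 + (432/1000) kW × 800 h × €0.28 = €270.57 + €96.768 = €367.338
Saving = €504.304 − €367.338 = €136.966 → €136.97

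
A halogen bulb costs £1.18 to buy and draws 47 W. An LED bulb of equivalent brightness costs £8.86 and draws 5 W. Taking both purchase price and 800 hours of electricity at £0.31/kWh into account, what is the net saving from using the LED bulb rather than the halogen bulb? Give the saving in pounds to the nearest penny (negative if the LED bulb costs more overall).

halogen bulb: £1.18 + (47/1000) kW × 800 h × £0.31 = £1.18 + £11.656 = £12.836
LED bulb: £8.86 + (5/1000) kW × 800 h × £0.31 = £8.86 + £1.24 = £10.1
Saving = £12.836 − £10.1 = £2.736 → £2.74

£2.74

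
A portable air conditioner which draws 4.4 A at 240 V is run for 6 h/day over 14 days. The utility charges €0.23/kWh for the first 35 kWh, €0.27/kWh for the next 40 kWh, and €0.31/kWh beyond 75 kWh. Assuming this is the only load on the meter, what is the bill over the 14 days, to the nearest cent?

Power = 4.4 A × 240 V = 1056 W = 1.056 kW
Runtime = 6 h/day × 14 days = 84 h
Energy = 1.056 kW × 84 h = 88.704 kWh
Tier 1 (0–35 kWh): 35 × €0.23 = €8.05
Tier 2 (35–75 kWh): 40 × €0.27 = €10.8
Above 75 kWh: 13.704 × €0.31 = €4.24824
Bill = €23.10

€23.10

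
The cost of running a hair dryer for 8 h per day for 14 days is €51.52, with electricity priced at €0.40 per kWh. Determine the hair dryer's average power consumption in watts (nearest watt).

Energy = €51.52 ÷ €0.40/kWh = 128.8 kWh
Runtime = 8 h/day × 14 days = 112 h
Power = 128.8 kWh ÷ 112 h = 1.15 kW = 1150 W

1150 W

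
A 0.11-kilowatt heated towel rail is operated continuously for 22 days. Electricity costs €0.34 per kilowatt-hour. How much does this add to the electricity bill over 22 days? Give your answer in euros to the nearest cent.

Runtime = 24 h × 22 = 528 h
Energy = 0.11 kW × 528 h = 58.08 kWh
Cost = 58.08 kWh × €0.34/kWh = €19.75

€19.75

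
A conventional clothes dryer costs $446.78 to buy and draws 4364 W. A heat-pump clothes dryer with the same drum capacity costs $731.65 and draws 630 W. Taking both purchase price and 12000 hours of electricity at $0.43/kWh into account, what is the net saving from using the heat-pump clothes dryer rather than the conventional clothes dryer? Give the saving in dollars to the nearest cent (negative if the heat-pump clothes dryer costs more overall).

conventional clothes dryer: $446.78 + (4364/1000) kW × 12000 h × $0.43 = $446.78 + $22518.24 = $22965.02
heat-pump clothes dryer: $731.65 + (630/1000) kW × 12000 h × $0.43 = $731.65 + $3250.8 = $3982.45
Saving = $22965.02 − $3982.45 = $18982.57

$18982.57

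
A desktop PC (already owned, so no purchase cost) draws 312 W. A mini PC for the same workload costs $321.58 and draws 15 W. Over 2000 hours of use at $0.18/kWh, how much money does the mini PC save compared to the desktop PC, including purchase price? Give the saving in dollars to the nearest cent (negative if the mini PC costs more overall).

desktop PC: $0.00 + (312/1000) kW × 2000 h × $0.18 = $0.00 + $112.32 = $112.32
mini PC: $321.58 + (15/1000) kW × 2000 h × $0.18 = $321.58 + $5.4 = $326.98
Saving = $112.32 − $326.98 = −$214.66

-$214.66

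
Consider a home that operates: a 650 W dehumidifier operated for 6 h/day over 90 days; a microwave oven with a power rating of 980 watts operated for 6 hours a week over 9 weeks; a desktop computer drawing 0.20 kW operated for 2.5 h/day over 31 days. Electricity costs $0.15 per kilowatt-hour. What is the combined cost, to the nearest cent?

dehumidifier: Runtime = 6 h/day × 90 days = 540 h
dehumidifier: 0.65 kW × 540 h = 351 kWh
microwave oven: Runtime = 6 h/week × 9 weeks = 54 h
microwave oven: 0.98 kW × 54 h = 52.92 kWh
desktop computer: Runtime = 2.5 h/day × 31 days = 77.5 h
desktop computer: 0.2 kW × 77.5 h = 15.5 kWh
Total energy = 419.42 kWh
Cost = 419.42 × $0.15 = $62.91

$62.91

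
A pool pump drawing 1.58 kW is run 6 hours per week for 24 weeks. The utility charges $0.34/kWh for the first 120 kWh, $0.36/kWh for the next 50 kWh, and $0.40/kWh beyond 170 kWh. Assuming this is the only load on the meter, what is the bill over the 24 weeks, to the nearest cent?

Runtime = 6 h/week × 24 weeks = 144 h
Energy = 1.58 kW × 144 h = 227.52 kWh
Tier 1 (0–120 kWh): 120 × $0.34 = $40.8
Tier 2 (120–170 kWh): 50 × $0.36 = $18
Above 170 kWh: 57.52 × $0.40 = $23.008
Bill = $81.81

$81.81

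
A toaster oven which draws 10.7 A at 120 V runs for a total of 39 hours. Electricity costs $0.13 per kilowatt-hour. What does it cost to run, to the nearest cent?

Power = 10.7 A × 120 V = 1284 W = 1.284 kW
Energy = 1.284 kW × 39 h = 50.076 kWh
Cost = 50.076 kWh × $0.13/kWh = $6.51

$6.51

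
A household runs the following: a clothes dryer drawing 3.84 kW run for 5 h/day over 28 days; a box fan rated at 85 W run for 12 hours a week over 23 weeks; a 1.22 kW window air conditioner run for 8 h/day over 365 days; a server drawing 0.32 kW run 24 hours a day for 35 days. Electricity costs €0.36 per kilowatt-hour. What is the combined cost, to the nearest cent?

clothes dryer: Runtime = 5 h/day × 28 days = 140 h
clothes dryer: 3.84 kW × 140 h = 537.6 kWh
box fan: Runtime = 12 h/week × 23 weeks = 276 h
box fan: 0.085 kW × 276 h = 23.46 kWh
window air conditioner: Runtime = 8 h/day × 365 days = 2920 h
window air conditioner: 1.22 kW × 2920 h = 3562.4 kWh
server: Runtime = 24 h × 35 = 840 h
server: 0.32 kW × 840 h = 268.8 kWh
Total energy = 4392.26 kWh
Cost = 4392.26 × €0.36 = €1581.21

€1581.21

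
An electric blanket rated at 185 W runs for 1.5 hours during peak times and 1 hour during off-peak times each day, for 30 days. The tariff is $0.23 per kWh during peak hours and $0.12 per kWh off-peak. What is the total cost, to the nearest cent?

Peak energy = 0.185 kW × 1.5 h × 30 = 8.325 kWh
Off-peak energy = 0.185 kW × 1 h × 30 = 5.55 kWh
Cost = 8.325 × $0.23 + 5.55 × $0.12 = $1.91475 + $0.666 = $2.58

$2.58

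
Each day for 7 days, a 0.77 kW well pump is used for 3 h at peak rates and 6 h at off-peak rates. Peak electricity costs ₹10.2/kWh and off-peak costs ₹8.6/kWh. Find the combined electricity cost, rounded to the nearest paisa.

₹443.06

Peak energy = 0.77 kW × 3 h × 7 = 16.17 kWh
Off-peak energy = 0.77 kW × 6 h × 7 = 32.34 kWh
Cost = 16.17 × ₹10.2 + 32.34 × ₹8.6 = ₹164.934 + ₹278.124 = ₹443.06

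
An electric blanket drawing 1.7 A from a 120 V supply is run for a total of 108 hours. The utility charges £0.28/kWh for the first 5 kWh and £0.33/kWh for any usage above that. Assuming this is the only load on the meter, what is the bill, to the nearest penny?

Power = 1.7 A × 120 V = 204 W = 0.204 kW
Energy = 0.204 kW × 108 h = 22.032 kWh
Tier 1 (0–5 kWh): 5 × £0.28 = £1.4
Above 5 kWh: 17.032 × £0.33 = £5.62056
Bill = £7.02

£7.02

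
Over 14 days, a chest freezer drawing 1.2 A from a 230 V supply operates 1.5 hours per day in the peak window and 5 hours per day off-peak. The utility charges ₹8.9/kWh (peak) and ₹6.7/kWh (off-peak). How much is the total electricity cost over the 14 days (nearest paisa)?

Power = 1.2 A × 230 V = 276 W = 0.276 kW
Peak energy = 0.276 kW × 1.5 h × 14 = 5.796 kWh
Off-peak energy = 0.276 kW × 5 h × 14 = 19.32 kWh
Cost = 5.796 × ₹8.9 + 19.32 × ₹6.7 = ₹51.5844 + ₹129.444 = ₹181.03

₹181.03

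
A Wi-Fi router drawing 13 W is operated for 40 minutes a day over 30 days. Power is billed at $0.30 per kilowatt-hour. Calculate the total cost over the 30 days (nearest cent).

Runtime = 40 min × 30 = 1200 min = 20 h
Energy = 0.013 kW × 20 h = 0.26 kWh
Cost = 0.26 kWh × $0.30/kWh = $0.08

$0.08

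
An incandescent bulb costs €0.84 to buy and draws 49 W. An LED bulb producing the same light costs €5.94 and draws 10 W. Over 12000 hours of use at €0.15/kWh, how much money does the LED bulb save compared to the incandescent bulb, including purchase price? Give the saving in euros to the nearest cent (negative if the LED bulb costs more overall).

€65.10

incandescent bulb: €0.84 + (49/1000) kW × 12000 h × €0.15 = €0.84 + €88.2 = €89.04
LED bulb: €5.94 + (10/1000) kW × 12000 h × €0.15 = €5.94 + €18 = €23.94
Saving = €89.04 − €23.94 = €65.1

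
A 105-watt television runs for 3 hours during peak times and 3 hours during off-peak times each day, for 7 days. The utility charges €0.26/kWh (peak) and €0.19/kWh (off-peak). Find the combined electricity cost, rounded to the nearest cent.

€0.99

Peak energy = 0.105 kW × 3 h × 7 = 2.205 kWh
Off-peak energy = 0.105 kW × 3 h × 7 = 2.205 kWh
Cost = 2.205 × €0.26 + 2.205 × €0.19 = €0.5733 + €0.41895 = €0.99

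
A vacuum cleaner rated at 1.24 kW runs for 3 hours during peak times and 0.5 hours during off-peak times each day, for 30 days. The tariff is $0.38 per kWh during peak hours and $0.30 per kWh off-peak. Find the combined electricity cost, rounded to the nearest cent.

Peak energy = 1.24 kW × 3 h × 30 = 111.6 kWh
Off-peak energy = 1.24 kW × 0.5 h × 30 = 18.6 kWh
Cost = 111.6 × $0.38 + 18.6 × $0.30 = $42.408 + $5.58 = $47.99

$47.99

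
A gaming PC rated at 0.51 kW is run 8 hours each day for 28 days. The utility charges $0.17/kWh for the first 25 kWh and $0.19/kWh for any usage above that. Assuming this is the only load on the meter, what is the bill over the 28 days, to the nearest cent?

Runtime = 8 h/day × 28 days = 224 h
Energy = 0.51 kW × 224 h = 114.24 kWh
Tier 1 (0–25 kWh): 25 × $0.17 = $4.25
Above 25 kWh: 89.24 × $0.19 = $16.9556
Bill = $21.21

$21.21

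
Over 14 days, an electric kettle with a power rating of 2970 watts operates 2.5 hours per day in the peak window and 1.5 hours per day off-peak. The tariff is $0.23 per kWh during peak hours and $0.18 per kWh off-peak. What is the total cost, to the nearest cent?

$35.14

Peak energy = 2.97 kW × 2.5 h × 14 = 103.95 kWh
Off-peak energy = 2.97 kW × 1.5 h × 14 = 62.37 kWh
Cost = 103.95 × $0.23 + 62.37 × $0.18 = $23.9085 + $11.2266 = $35.14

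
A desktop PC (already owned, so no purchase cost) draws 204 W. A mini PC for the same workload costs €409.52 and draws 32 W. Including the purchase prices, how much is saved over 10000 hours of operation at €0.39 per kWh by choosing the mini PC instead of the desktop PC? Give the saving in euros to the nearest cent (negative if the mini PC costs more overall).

€261.28

desktop PC: €0.00 + (204/1000) kW × 10000 h × €0.39 = €0.00 + €795.6 = €795.6
mini PC: €409.52 + (32/1000) kW × 10000 h × €0.39 = €409.52 + €124.8 = €534.32
Saving = €795.6 − €534.32 = €261.28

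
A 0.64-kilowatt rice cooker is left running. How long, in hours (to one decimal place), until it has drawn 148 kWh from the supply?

231.3 h

Hours = 148 kWh ÷ 0.64 kW = 231.3 h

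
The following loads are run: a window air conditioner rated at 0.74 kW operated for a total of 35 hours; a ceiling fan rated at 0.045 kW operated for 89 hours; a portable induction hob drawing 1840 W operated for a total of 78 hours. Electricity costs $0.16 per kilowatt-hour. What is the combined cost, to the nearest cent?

window air conditioner: 0.74 kW × 35 h = 25.9 kWh
ceiling fan: 0.045 kW × 89 h = 4.005 kWh
portable induction hob: 1.84 kW × 78 h = 143.52 kWh
Total energy = 173.425 kWh
Cost = 173.425 × $0.16 = $27.75

$27.75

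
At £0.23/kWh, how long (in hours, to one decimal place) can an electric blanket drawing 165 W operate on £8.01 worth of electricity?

211.1 h

Energy available = £8.01 ÷ £0.23/kWh = 34.8261 kWh
Hours = 34.8261 kWh ÷ 0.165 kW = 211.1 h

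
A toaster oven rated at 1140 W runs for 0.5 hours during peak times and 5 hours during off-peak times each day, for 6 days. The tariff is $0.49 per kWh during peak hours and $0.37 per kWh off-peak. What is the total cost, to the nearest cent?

Peak energy = 1.14 kW × 0.5 h × 6 = 3.42 kWh
Off-peak energy = 1.14 kW × 5 h × 6 = 34.2 kWh
Cost = 3.42 × $0.49 + 34.2 × $0.37 = $1.6758 + $12.654 = $14.33

$14.33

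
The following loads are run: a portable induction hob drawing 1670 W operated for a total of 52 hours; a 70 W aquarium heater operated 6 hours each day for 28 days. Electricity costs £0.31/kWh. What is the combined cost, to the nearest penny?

£30.57

portable induction hob: 1.67 kW × 52 h = 86.84 kWh
aquarium heater: Runtime = 6 h/day × 28 days = 168 h
aquarium heater: 0.07 kW × 168 h = 11.76 kWh
Total energy = 98.6 kWh
Cost = 98.6 × £0.31 = £30.57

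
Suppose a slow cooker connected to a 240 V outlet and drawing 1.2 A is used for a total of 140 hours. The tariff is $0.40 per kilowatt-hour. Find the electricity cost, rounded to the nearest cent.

$16.13

Power = 1.2 A × 240 V = 288 W = 0.288 kW
Energy = 0.288 kW × 140 h = 40.32 kWh
Cost = 40.32 kWh × $0.40/kWh = $16.13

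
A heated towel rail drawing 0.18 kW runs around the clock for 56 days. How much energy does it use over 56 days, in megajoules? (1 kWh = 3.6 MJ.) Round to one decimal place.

Runtime = 24 h × 56 = 1344 h
Energy = 0.18 kW × 1344 h = 241.92 kWh
= 241.92 × 3.6 MJ = 870.9 MJ

870.9 MJ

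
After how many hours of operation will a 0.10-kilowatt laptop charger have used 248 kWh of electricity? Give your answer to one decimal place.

Hours = 248 kWh ÷ 0.1 kW = 2480.0 h

2480.0 h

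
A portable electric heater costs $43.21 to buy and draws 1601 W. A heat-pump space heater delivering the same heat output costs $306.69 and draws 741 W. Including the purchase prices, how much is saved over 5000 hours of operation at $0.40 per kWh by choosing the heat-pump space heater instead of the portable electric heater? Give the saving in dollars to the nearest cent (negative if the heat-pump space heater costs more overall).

$1456.52

portable electric heater: $43.21 + (1601/1000) kW × 5000 h × $0.40 = $43.21 + $3202 = $3245.21
heat-pump space heater: $306.69 + (741/1000) kW × 5000 h × $0.40 = $306.69 + $1482 = $1788.69
Saving = $3245.21 − $1788.69 = $1456.52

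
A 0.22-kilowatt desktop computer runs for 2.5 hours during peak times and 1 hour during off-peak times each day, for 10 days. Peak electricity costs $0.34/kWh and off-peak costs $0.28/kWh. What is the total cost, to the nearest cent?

Peak energy = 0.22 kW × 2.5 h × 10 = 5.5 kWh
Off-peak energy = 0.22 kW × 1 h × 10 = 2.2 kWh
Cost = 5.5 × $0.34 + 2.2 × $0.28 = $1.87 + $0.616 = $2.49

$2.49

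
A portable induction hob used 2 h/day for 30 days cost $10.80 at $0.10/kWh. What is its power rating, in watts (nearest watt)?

Energy = $10.80 ÷ $0.10/kWh = 108 kWh
Runtime = 2 h/day × 30 days = 60 h
Power = 108 kWh ÷ 60 h = 1.8 kW = 1800 W

1800 W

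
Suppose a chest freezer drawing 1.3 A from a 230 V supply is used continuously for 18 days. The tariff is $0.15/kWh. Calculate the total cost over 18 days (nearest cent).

$19.38

Power = 1.3 A × 230 V = 299 W = 0.299 kW
Runtime = 24 h × 18 = 432 h
Energy = 0.299 kW × 432 h = 129.168 kWh
Cost = 129.168 kWh × $0.15/kWh = $19.38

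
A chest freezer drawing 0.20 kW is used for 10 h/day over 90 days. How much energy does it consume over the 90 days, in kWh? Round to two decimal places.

Runtime = 10 h/day × 90 days = 900 h
Energy = 0.2 kW × 900 h = 180 kWh

180.00 kWh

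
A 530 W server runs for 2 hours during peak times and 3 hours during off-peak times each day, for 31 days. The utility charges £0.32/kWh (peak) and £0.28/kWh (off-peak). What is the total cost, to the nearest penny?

Peak energy = 0.53 kW × 2 h × 31 = 32.86 kWh
Off-peak energy = 0.53 kW × 3 h × 31 = 49.29 kWh
Cost = 32.86 × £0.32 + 49.29 × £0.28 = £10.5152 + £13.8012 = £24.32

£24.32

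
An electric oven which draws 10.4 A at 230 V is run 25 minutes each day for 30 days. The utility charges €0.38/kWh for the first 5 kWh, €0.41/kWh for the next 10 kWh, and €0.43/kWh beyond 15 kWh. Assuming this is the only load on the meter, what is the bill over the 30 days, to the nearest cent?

Power = 10.4 A × 230 V = 2392 W = 2.392 kW
Runtime = 25 min × 30 = 750 min = 12.5 h
Energy = 2.392 kW × 12.5 h = 29.9 kWh
Tier 1 (0–5 kWh): 5 × €0.38 = €1.9
Tier 2 (5–15 kWh): 10 × €0.41 = €4.1
Above 15 kWh: 14.9 × €0.43 = €6.407
Bill = €12.41

€12.41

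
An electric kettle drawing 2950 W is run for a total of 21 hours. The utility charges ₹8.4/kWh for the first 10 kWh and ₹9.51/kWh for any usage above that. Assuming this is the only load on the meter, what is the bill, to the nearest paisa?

Energy = 2.95 kW × 21 h = 61.95 kWh
Tier 1 (0–10 kWh): 10 × ₹8.4 = ₹84
Above 10 kWh: 51.95 × ₹9.51 = ₹494.0445
Bill = ₹578.04

₹578.04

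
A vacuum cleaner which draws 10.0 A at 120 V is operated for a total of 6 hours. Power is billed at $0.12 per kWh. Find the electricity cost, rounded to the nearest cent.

$0.86

Power = 10.0 A × 120 V = 1200 W = 1.2 kW
Energy = 1.2 kW × 6 h = 7.2 kWh
Cost = 7.2 kWh × $0.12/kWh = $0.86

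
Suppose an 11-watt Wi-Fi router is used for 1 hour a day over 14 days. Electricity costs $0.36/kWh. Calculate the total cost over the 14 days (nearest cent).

$0.06

Runtime = 1 h/day × 14 days = 14 h
Energy = 0.011 kW × 14 h = 0.154 kWh
Cost = 0.154 kWh × $0.36/kWh = $0.06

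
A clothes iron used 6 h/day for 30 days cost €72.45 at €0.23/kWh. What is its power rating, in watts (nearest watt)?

1750 W

Energy = €72.45 ÷ €0.23/kWh = 315 kWh
Runtime = 6 h/day × 30 days = 180 h
Power = 315 kWh ÷ 180 h = 1.75 kW = 1750 W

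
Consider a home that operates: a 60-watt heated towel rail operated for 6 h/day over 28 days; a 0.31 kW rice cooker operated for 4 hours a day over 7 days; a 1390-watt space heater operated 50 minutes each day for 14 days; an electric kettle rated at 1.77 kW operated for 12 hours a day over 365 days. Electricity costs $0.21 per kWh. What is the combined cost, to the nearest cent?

heated towel rail: Runtime = 6 h/day × 28 days = 168 h
heated towel rail: 0.06 kW × 168 h = 10.08 kWh
rice cooker: Runtime = 4 h/day × 7 days = 28 h
rice cooker: 0.31 kW × 28 h = 8.68 kWh
space heater: Runtime = 50 min × 14 = 700 min = 11.666666… h
space heater: 1.39 kW × 11.666666… h = 16.216666… kWh
electric kettle: Runtime = 12 h/day × 365 days = 4380 h
electric kettle: 1.77 kW × 4380 h = 7752.6 kWh
Total energy = 7787.576666… kWh
Cost = 7787.576666… × $0.21 = $1635.39

$1635.39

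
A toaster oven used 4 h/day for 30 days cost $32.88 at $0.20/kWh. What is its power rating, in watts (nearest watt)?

1370 W

Energy = $32.88 ÷ $0.20/kWh = 164.4 kWh
Runtime = 4 h/day × 30 days = 120 h
Power = 164.4 kWh ÷ 120 h = 1.37 kW = 1370 W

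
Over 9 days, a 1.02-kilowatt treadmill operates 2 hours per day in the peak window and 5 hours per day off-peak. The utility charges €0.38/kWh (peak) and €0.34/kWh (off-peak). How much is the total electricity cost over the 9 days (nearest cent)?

Peak energy = 1.02 kW × 2 h × 9 = 18.36 kWh
Off-peak energy = 1.02 kW × 5 h × 9 = 45.9 kWh
Cost = 18.36 × €0.38 + 45.9 × €0.34 = €6.9768 + €15.606 = €22.58

€22.58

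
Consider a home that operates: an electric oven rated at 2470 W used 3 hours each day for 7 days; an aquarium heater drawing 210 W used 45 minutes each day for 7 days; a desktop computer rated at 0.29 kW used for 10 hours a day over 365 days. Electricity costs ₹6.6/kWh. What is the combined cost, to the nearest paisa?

₹7335.72

electric oven: Runtime = 3 h/day × 7 days = 21 h
electric oven: 2.47 kW × 21 h = 51.87 kWh
aquarium heater: Runtime = 45 min × 7 = 315 min = 5.25 h
aquarium heater: 0.21 kW × 5.25 h = 1.1025 kWh
desktop computer: Runtime = 10 h/day × 365 days = 3650 h
desktop computer: 0.29 kW × 3650 h = 1058.5 kWh
Total energy = 1111.4725 kWh
Cost = 1111.4725 × ₹6.6 = ₹7335.72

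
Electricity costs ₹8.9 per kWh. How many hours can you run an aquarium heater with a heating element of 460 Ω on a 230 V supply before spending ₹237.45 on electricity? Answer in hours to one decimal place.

232.0 h

Power = V²/R = 230²/460 = 115 W = 0.115 kW
Energy available = ₹237.45 ÷ ₹8.9/kWh = 26.6798 kWh
Hours = 26.6798 kWh ÷ 0.115 kW = 232.0 h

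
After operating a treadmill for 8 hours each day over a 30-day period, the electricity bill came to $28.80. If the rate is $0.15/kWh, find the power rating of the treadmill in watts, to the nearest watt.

Energy = $28.80 ÷ $0.15/kWh = 192 kWh
Runtime = 8 h/day × 30 days = 240 h
Power = 192 kWh ÷ 240 h = 0.8 kW = 800 W

800 W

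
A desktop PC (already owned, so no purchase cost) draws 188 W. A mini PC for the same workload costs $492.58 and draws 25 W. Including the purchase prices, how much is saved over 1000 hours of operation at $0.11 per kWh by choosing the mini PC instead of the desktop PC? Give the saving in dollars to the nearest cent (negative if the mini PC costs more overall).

desktop PC: $0.00 + (188/1000) kW × 1000 h × $0.11 = $0.00 + $20.68 = $20.68
mini PC: $492.58 + (25/1000) kW × 1000 h × $0.11 = $492.58 + $2.75 = $495.33
Saving = $20.68 − $495.33 = −$474.65

-$474.65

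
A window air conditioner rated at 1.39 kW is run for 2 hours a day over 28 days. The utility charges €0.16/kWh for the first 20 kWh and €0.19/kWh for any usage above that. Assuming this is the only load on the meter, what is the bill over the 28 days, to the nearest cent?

€14.19

Runtime = 2 h/day × 28 days = 56 h
Energy = 1.39 kW × 56 h = 77.84 kWh
Tier 1 (0–20 kWh): 20 × €0.16 = €3.2
Above 20 kWh: 57.84 × €0.19 = €10.9896
Bill = €14.19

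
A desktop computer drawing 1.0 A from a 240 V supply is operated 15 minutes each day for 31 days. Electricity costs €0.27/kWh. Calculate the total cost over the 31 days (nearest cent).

Power = 1.0 A × 240 V = 240 W = 0.24 kW
Runtime = 15 min × 31 = 465 min = 7.75 h
Energy = 0.24 kW × 7.75 h = 1.86 kWh
Cost = 1.86 kWh × €0.27/kWh = €0.50

€0.50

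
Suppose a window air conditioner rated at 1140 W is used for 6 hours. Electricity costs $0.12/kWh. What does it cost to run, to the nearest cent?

$0.82

Energy = 1.14 kW × 6 h = 6.84 kWh
Cost = 6.84 kWh × $0.12/kWh = $0.82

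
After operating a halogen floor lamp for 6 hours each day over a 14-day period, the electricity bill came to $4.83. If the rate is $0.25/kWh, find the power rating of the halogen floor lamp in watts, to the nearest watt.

Energy = $4.83 ÷ $0.25/kWh = 19.32 kWh
Runtime = 6 h/day × 14 days = 84 h
Power = 19.32 kWh ÷ 84 h = 0.23 kW = 230 W

230 W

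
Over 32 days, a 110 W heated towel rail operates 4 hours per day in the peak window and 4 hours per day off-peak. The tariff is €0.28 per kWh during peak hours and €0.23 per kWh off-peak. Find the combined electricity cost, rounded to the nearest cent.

Peak energy = 0.11 kW × 4 h × 32 = 14.08 kWh
Off-peak energy = 0.11 kW × 4 h × 32 = 14.08 kWh
Cost = 14.08 × €0.28 + 14.08 × €0.23 = €3.9424 + €3.2384 = €7.18

€7.18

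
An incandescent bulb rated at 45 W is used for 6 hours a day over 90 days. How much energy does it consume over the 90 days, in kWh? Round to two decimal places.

Runtime = 6 h/day × 90 days = 540 h
Energy = 0.045 kW × 540 h = 24.3 kWh

24.30 kWh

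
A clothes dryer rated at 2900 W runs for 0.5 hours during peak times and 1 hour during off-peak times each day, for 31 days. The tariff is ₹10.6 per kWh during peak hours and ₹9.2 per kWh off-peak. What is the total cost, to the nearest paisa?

Peak energy = 2.9 kW × 0.5 h × 31 = 44.95 kWh
Off-peak energy = 2.9 kW × 1 h × 31 = 89.9 kWh
Cost = 44.95 × ₹10.6 + 89.9 × ₹9.2 = ₹476.47 + ₹827.08 = ₹1303.55

₹1303.55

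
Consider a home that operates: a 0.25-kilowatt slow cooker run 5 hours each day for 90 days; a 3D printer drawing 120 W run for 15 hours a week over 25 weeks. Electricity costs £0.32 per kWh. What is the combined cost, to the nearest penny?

slow cooker: Runtime = 5 h/day × 90 days = 450 h
slow cooker: 0.25 kW × 450 h = 112.5 kWh
3D printer: Runtime = 15 h/week × 25 weeks = 375 h
3D printer: 0.12 kW × 375 h = 45 kWh
Total energy = 157.5 kWh
Cost = 157.5 × £0.32 = £50.40

£50.40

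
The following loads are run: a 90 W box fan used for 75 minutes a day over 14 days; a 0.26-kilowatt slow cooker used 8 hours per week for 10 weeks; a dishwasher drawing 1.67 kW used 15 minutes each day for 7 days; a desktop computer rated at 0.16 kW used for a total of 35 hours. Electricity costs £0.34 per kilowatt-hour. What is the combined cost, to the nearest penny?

box fan: Runtime = 75 min × 14 = 1050 min = 17.5 h
box fan: 0.09 kW × 17.5 h = 1.575 kWh
slow cooker: Runtime = 8 h/week × 10 weeks = 80 h
slow cooker: 0.26 kW × 80 h = 20.8 kWh
dishwasher: Runtime = 15 min × 7 = 105 min = 1.75 h
dishwasher: 1.67 kW × 1.75 h = 2.9225 kWh
desktop computer: 0.16 kW × 35 h = 5.6 kWh
Total energy = 30.8975 kWh
Cost = 30.8975 × £0.34 = £10.51

£10.51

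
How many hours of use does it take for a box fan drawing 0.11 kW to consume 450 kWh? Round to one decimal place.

4090.9 h

Hours = 450 kWh ÷ 0.11 kW = 4090.9 h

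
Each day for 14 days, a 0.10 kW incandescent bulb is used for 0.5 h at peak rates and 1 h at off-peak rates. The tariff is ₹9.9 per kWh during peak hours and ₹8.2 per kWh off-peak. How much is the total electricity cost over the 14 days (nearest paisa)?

Peak energy = 0.1 kW × 0.5 h × 14 = 0.7 kWh
Off-peak energy = 0.1 kW × 1 h × 14 = 1.4 kWh
Cost = 0.7 × ₹9.9 + 1.4 × ₹8.2 = ₹6.93 + ₹11.48 = ₹18.41

₹18.41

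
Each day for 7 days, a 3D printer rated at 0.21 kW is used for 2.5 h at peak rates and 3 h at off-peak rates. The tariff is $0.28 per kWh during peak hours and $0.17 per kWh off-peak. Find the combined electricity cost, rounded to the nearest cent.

Peak energy = 0.21 kW × 2.5 h × 7 = 3.675 kWh
Off-peak energy = 0.21 kW × 3 h × 7 = 4.41 kWh
Cost = 3.675 × $0.28 + 4.41 × $0.17 = $1.029 + $0.7497 = $1.78

$1.78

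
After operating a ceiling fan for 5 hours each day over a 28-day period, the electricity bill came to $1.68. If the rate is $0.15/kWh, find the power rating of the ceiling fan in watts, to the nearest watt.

80 W

Energy = $1.68 ÷ $0.15/kWh = 11.2 kWh
Runtime = 5 h/day × 28 days = 140 h
Power = 11.2 kWh ÷ 140 h = 0.08 kW = 80 W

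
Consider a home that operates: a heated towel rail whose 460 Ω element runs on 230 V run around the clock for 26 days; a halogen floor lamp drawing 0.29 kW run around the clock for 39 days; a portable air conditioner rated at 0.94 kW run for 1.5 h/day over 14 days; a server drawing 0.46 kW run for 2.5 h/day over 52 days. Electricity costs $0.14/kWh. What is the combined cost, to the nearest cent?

heated towel rail: Power = V²/R = 230²/460 = 115 W = 0.115 kW
heated towel rail: Runtime = 24 h × 26 = 624 h
heated towel rail: 0.115 kW × 624 h = 71.76 kWh
halogen floor lamp: Runtime = 24 h × 39 = 936 h
halogen floor lamp: 0.29 kW × 936 h = 271.44 kWh
portable air conditioner: Runtime = 1.5 h/day × 14 days = 21 h
portable air conditioner: 0.94 kW × 21 h = 19.74 kWh
server: Runtime = 2.5 h/day × 52 days = 130 h
server: 0.46 kW × 130 h = 59.8 kWh
Total energy = 422.74 kWh
Cost = 422.74 × $0.14 = $59.18

$59.18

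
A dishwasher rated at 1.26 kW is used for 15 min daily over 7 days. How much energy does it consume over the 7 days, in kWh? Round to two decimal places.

Runtime = 15 min × 7 = 105 min = 1.75 h
Energy = 1.26 kW × 1.75 h = 2.205 kWh ≈ 2.21 kWh

2.21 kWh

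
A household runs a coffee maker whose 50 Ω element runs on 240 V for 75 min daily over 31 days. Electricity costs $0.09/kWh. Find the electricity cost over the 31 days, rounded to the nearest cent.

Power = V²/R = 240²/50 = 1152 W = 1.152 kW
Runtime = 75 min × 31 = 2325 min = 38.75 h
Energy = 1.152 kW × 38.75 h = 44.64 kWh
Cost = 44.64 kWh × $0.09/kWh = $4.02

$4.02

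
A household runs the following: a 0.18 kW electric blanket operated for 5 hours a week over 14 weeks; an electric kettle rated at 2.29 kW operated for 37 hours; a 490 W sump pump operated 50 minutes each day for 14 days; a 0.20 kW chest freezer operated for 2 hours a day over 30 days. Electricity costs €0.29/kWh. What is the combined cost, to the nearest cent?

electric blanket: Runtime = 5 h/week × 14 weeks = 70 h
electric blanket: 0.18 kW × 70 h = 12.6 kWh
electric kettle: 2.29 kW × 37 h = 84.73 kWh
sump pump: Runtime = 50 min × 14 = 700 min = 11.666666… h
sump pump: 0.49 kW × 11.666666… h = 5.716666… kWh
chest freezer: Runtime = 2 h/day × 30 days = 60 h
chest freezer: 0.2 kW × 60 h = 12 kWh
Total energy = 115.046666… kWh
Cost = 115.046666… × €0.29 = €33.36

€33.36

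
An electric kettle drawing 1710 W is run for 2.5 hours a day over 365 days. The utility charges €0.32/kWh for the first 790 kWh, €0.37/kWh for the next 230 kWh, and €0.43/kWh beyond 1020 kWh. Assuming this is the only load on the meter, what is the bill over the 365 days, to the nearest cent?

€570.26

Runtime = 2.5 h/day × 365 days = 912.5 h
Energy = 1.71 kW × 912.5 h = 1560.375 kWh
Tier 1 (0–790 kWh): 790 × €0.32 = €252.8
Tier 2 (790–1020 kWh): 230 × €0.37 = €85.1
Above 1020 kWh: 540.375 × €0.43 = €232.36125
Bill = €570.26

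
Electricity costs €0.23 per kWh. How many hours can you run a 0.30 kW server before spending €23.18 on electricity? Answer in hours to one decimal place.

335.9 h

Energy available = €23.18 ÷ €0.23/kWh = 100.7826 kWh
Hours = 100.7826 kWh ÷ 0.3 kW = 335.9 h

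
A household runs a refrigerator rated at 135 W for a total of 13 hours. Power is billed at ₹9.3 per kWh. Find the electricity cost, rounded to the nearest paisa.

₹16.32

Energy = 0.135 kW × 13 h = 1.755 kWh
Cost = 1.755 kWh × ₹9.3/kWh = ₹16.32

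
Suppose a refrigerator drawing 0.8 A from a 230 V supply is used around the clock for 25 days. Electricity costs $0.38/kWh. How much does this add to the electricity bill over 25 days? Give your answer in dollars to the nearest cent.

$41.95

Power = 0.8 A × 230 V = 184 W = 0.184 kW
Runtime = 24 h × 25 = 600 h
Energy = 0.184 kW × 600 h = 110.4 kWh
Cost = 110.4 kWh × $0.38/kWh = $41.95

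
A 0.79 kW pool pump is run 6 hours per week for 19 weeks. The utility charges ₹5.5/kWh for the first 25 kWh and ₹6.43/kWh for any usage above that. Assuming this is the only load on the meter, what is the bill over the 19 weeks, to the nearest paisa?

₹555.84

Runtime = 6 h/week × 19 weeks = 114 h
Energy = 0.79 kW × 114 h = 90.06 kWh
Tier 1 (0–25 kWh): 25 × ₹5.5 = ₹137.5
Above 25 kWh: 65.06 × ₹6.43 = ₹418.3358
Bill = ₹555.84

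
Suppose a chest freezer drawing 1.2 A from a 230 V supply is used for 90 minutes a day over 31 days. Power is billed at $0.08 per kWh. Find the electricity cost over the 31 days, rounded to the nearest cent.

Power = 1.2 A × 230 V = 276 W = 0.276 kW
Runtime = 90 min × 31 = 2790 min = 46.5 h
Energy = 0.276 kW × 46.5 h = 12.834 kWh
Cost = 12.834 kWh × $0.08/kWh = $1.03

$1.03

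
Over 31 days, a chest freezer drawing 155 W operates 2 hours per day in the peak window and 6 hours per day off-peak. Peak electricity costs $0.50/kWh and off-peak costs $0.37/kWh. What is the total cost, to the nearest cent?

$15.47

Peak energy = 0.155 kW × 2 h × 31 = 9.61 kWh
Off-peak energy = 0.155 kW × 6 h × 31 = 28.83 kWh
Cost = 9.61 × $0.50 + 28.83 × $0.37 = $4.805 + $10.6671 = $15.47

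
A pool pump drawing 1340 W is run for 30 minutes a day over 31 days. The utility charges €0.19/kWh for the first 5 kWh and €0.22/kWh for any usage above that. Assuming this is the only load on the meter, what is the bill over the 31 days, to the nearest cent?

Runtime = 30 min × 31 = 930 min = 15.5 h
Energy = 1.34 kW × 15.5 h = 20.77 kWh
Tier 1 (0–5 kWh): 5 × €0.19 = €0.95
Above 5 kWh: 15.77 × €0.22 = €3.4694
Bill = €4.42

€4.42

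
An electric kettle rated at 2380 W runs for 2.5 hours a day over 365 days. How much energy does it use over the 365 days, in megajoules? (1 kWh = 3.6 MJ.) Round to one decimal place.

7818.3 MJ

Runtime = 2.5 h/day × 365 days = 912.5 h
Energy = 2.38 kW × 912.5 h = 2171.75 kWh
= 2171.75 × 3.6 MJ = 7818.3 MJ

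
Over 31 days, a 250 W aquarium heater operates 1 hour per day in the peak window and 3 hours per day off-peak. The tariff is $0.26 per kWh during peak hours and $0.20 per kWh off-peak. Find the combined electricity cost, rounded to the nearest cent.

Peak energy = 0.25 kW × 1 h × 31 = 7.75 kWh
Off-peak energy = 0.25 kW × 3 h × 31 = 23.25 kWh
Cost = 7.75 × $0.26 + 23.25 × $0.20 = $2.015 + $4.65 = $6.67

$6.67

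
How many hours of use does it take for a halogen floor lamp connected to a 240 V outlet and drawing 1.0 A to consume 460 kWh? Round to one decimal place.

Power = 1.0 A × 240 V = 240 W = 0.24 kW
Hours = 460 kWh ÷ 0.24 kW = 1916.7 h

1916.7 h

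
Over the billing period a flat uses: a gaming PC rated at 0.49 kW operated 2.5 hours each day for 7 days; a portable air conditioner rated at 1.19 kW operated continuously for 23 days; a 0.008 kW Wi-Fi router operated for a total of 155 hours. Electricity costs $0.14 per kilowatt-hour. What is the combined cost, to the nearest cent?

$93.34

gaming PC: Runtime = 2.5 h/day × 7 days = 17.5 h
gaming PC: 0.49 kW × 17.5 h = 8.575 kWh
portable air conditioner: Runtime = 24 h × 23 = 552 h
portable air conditioner: 1.19 kW × 552 h = 656.88 kWh
Wi-Fi router: 0.008 kW × 155 h = 1.24 kWh
Total energy = 666.695 kWh
Cost = 666.695 × $0.14 = $93.34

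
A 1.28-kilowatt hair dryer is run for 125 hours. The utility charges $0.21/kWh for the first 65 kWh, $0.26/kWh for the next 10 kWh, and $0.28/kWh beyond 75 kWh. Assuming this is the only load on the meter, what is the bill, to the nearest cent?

$40.05

Energy = 1.28 kW × 125 h = 160 kWh
Tier 1 (0–65 kWh): 65 × $0.21 = $13.65
Tier 2 (65–75 kWh): 10 × $0.26 = $2.6
Above 75 kWh: 85 × $0.28 = $23.8
Bill = $40.05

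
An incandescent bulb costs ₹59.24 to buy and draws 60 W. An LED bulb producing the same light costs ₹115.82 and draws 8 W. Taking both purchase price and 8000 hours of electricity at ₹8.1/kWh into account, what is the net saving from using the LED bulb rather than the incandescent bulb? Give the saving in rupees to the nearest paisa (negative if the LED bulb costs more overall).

incandescent bulb: ₹59.24 + (60/1000) kW × 8000 h × ₹8.1 = ₹59.24 + ₹3888 = ₹3947.24
LED bulb: ₹115.82 + (8/1000) kW × 8000 h × ₹8.1 = ₹115.82 + ₹518.4 = ₹634.22
Saving = ₹3947.24 − ₹634.22 = ₹3313.02

₹3313.02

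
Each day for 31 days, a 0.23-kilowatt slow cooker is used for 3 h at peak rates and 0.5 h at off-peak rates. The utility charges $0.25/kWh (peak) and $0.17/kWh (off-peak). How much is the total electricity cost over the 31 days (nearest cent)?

Peak energy = 0.23 kW × 3 h × 31 = 21.39 kWh
Off-peak energy = 0.23 kW × 0.5 h × 31 = 3.565 kWh
Cost = 21.39 × $0.25 + 3.565 × $0.17 = $5.3475 + $0.60605 = $5.95

$5.95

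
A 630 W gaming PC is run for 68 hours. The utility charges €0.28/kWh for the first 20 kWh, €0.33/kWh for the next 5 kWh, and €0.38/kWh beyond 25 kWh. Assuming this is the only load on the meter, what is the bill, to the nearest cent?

€14.03

Energy = 0.63 kW × 68 h = 42.84 kWh
Tier 1 (0–20 kWh): 20 × €0.28 = €5.6
Tier 2 (20–25 kWh): 5 × €0.33 = €1.65
Above 25 kWh: 17.84 × €0.38 = €6.7792
Bill = €14.03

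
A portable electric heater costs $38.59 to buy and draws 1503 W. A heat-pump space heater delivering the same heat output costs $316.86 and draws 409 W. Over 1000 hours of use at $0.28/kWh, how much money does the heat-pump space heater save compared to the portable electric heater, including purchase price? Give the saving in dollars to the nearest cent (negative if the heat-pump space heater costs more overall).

$28.05

portable electric heater: $38.59 + (1503/1000) kW × 1000 h × $0.28 = $38.59 + $420.84 = $459.43
heat-pump space heater: $316.86 + (409/1000) kW × 1000 h × $0.28 = $316.86 + $114.52 = $431.38
Saving = $459.43 − $431.38 = $28.05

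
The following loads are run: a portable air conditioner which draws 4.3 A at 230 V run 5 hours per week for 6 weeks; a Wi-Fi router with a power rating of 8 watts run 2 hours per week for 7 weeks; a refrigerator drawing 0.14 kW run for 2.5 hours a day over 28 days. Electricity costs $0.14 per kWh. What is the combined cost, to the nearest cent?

portable air conditioner: Power = 4.3 A × 230 V = 989 W = 0.989 kW
portable air conditioner: Runtime = 5 h/week × 6 weeks = 30 h
portable air conditioner: 0.989 kW × 30 h = 29.67 kWh
Wi-Fi router: Runtime = 2 h/week × 7 weeks = 14 h
Wi-Fi router: 0.008 kW × 14 h = 0.112 kWh
refrigerator: Runtime = 2.5 h/day × 28 days = 70 h
refrigerator: 0.14 kW × 70 h = 9.8 kWh
Total energy = 39.582 kWh
Cost = 39.582 × $0.14 = $5.54

$5.54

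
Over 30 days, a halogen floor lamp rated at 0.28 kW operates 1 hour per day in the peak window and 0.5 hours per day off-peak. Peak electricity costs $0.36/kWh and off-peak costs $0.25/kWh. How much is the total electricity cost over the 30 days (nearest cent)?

$4.07

Peak energy = 0.28 kW × 1 h × 30 = 8.4 kWh
Off-peak energy = 0.28 kW × 0.5 h × 30 = 4.2 kWh
Cost = 8.4 × $0.36 + 4.2 × $0.25 = $3.024 + $1.05 = $4.07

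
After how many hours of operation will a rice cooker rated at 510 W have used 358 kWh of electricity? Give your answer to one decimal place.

Hours = 358 kWh ÷ 0.51 kW = 702.0 h

702.0 h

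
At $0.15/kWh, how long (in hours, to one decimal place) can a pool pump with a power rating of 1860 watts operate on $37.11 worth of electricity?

Energy available = $37.11 ÷ $0.15/kWh = 247.4 kWh
Hours = 247.4 kWh ÷ 1.86 kW = 133.0 h

133.0 h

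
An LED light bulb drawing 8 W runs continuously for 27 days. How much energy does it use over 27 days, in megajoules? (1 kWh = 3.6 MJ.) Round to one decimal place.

18.7 MJ

Runtime = 24 h × 27 = 648 h
Energy = 0.008 kW × 648 h = 5.184 kWh
= 5.184 × 3.6 MJ = 18.7 MJ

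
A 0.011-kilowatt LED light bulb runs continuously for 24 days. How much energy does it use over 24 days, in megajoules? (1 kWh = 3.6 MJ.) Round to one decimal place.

22.8 MJ

Runtime = 24 h × 24 = 576 h
Energy = 0.011 kW × 576 h = 6.336 kWh
= 6.336 × 3.6 MJ = 22.8 MJ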